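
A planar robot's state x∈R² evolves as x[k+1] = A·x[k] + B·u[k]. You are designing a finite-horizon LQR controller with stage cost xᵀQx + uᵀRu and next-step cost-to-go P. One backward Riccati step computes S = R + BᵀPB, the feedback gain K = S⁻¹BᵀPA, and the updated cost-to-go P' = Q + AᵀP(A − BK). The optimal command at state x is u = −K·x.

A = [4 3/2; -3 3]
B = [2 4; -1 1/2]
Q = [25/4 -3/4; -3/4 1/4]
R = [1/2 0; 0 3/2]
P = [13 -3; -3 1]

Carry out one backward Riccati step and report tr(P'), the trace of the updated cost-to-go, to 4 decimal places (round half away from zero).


BᵀP = [29.0000 -7.0000; 50.5000 -11.5000]
S = R + BᵀPB = [1/2 0; 0 3/2] + [65.0000 112.5000; 112.5000 196.2500] = [65.5000 112.5000; 112.5000 197.7500]
BᵀPA = [137.0000 22.5000; 236.5000 41.2500]
K = S⁻¹·BᵀPA = [1.6381 -0.6453; 0.2640 0.5757]
A−BK = [-0.3323 0.4878; -1.4939 2.0668]
AᵀP(A−BK) = [2.1350 -1.2488; -1.2488 2.0213]
P' = Q + AᵀP(A−BK) = [8.3850 -1.9988; -1.9988 2.2713]
tr(P') = 10.6563

10.6563


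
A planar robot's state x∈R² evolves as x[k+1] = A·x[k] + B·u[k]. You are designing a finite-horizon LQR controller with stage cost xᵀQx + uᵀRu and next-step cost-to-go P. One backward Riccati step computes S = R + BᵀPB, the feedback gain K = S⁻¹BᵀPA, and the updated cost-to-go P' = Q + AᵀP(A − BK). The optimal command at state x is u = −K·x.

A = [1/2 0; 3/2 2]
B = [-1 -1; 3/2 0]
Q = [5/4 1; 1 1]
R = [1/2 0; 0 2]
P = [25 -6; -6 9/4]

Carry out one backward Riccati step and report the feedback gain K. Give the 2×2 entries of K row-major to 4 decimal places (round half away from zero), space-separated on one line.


BᵀP = [-34.0000 9.3750; -25.0000 6.0000]
S = R + BᵀPB = [1/2 0; 0 2] + [48.0625 34.0000; 34.0000 25.0000] = [48.5625 34.0000; 34.0000 27.0000]
BᵀPA = [-2.9375 18.7500; -3.5000 12.0000]
K = S⁻¹·BᵀPA = [0.2557 0.6331; -0.4517 -0.3528]
A−BK = [0.3041 0.2803; 1.1164 1.0503]
AᵀP(A−BK) = [1.4829 1.3749; 1.3749 1.3629]
P' = Q + AᵀP(A−BK) = [2.7329 2.3749; 2.3749 2.3629]
tr(P') = 5.0958

0.2557 0.6331 -0.4517 -0.3528


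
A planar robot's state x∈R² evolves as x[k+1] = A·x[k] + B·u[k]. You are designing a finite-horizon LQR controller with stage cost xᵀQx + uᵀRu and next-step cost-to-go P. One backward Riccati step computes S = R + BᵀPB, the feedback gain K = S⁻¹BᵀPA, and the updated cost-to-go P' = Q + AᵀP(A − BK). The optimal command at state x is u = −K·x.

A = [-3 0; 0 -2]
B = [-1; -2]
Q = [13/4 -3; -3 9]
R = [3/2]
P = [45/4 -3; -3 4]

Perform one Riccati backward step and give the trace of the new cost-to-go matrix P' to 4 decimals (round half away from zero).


BᵀP = [-5.2500 -5.0000]
S = R + BᵀPB = [3/2] + [15.2500] = [16.7500]
BᵀPA = [15.7500 10.0000]
K = S⁻¹·BᵀPA = [0.9403 0.5970]
A−BK = [-2.0597 0.5970; 1.8806 -0.8060]
AᵀP(A−BK) = [86.4403 -27.4030; -27.4030 10.0299]
P' = Q + AᵀP(A−BK) = [89.6903 -30.4030; -30.4030 19.0299]
tr(P') = 108.7201

108.7201


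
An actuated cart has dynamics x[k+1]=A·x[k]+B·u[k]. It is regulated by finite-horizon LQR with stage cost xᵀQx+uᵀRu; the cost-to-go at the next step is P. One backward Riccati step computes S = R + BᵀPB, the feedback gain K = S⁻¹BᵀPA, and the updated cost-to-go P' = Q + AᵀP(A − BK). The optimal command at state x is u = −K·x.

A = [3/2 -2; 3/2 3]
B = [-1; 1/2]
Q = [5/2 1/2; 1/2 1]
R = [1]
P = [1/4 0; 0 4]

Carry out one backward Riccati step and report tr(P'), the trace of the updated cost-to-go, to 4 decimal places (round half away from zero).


BᵀP = [-0.2500 2.0000]
S = R + BᵀPB = [1] + [1.2500] = [2.2500]
BᵀPA = [2.6250 6.5000]
K = S⁻¹·BᵀPA = [1.1667 2.8889]
A−BK = [2.6667 0.8889; 0.9167 1.5556]
AᵀP(A−BK) = [6.5000 9.6667; 9.6667 18.2222]
P' = Q + AᵀP(A−BK) = [9.0000 10.1667; 10.1667 19.2222]
tr(P') = 28.2222

28.2222


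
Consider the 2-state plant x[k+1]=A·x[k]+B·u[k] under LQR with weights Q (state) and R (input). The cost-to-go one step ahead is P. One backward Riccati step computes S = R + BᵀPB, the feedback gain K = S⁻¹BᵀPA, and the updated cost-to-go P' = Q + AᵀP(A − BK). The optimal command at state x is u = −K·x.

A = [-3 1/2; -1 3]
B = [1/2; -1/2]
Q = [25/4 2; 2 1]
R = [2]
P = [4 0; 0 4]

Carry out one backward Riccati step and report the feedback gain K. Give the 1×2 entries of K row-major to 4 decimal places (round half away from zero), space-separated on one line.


-1.0000 -1.2500

BᵀP = [2.0000 -2.0000]
S = R + BᵀPB = [2] + [2.0000] = [4.0000]
BᵀPA = [-4.0000 -5.0000]
K = S⁻¹·BᵀPA = [-1.0000 -1.2500]
A−BK = [-2.5000 1.1250; -1.5000 2.3750]
AᵀP(A−BK) = [36.0000 -23.0000; -23.0000 30.7500]
P' = Q + AᵀP(A−BK) = [42.2500 -21.0000; -21.0000 31.7500]
tr(P') = 74.0000


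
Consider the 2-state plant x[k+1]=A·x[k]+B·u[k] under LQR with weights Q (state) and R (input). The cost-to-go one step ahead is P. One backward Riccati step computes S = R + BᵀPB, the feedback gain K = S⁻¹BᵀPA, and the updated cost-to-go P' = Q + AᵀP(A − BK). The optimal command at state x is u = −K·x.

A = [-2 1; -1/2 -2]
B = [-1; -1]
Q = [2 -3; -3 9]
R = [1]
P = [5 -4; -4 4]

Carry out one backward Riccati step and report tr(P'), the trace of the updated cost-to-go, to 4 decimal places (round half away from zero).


BᵀP = [-1.0000 0.0000]
S = R + BᵀPB = [1] + [1.0000] = [2.0000]
BᵀPA = [2.0000 -1.0000]
K = S⁻¹·BᵀPA = [1.0000 -0.5000]
A−BK = [-1.0000 0.5000; 0.5000 -2.5000]
AᵀP(A−BK) = [11.0000 -19.0000; -19.0000 36.5000]
P' = Q + AᵀP(A−BK) = [13.0000 -22.0000; -22.0000 45.5000]
tr(P') = 58.5000

58.5000


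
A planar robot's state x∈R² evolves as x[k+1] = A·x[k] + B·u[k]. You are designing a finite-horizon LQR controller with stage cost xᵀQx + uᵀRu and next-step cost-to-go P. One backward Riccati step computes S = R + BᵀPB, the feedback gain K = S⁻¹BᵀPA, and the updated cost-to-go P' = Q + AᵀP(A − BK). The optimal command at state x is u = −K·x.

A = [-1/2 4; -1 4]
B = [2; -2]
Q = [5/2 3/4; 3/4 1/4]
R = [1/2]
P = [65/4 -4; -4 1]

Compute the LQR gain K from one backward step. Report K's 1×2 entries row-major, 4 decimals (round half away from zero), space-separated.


-0.1010 1.2020

BᵀP = [40.5000 -10.0000]
S = R + BᵀPB = [1/2] + [101.0000] = [101.5000]
BᵀPA = [-10.2500 122.0000]
K = S⁻¹·BᵀPA = [-0.1010 1.2020]
A−BK = [-0.2980 1.5961; -1.2020 6.4039]
AᵀP(A−BK) = [0.0274 -0.1798; -0.1798 1.3596]
P' = Q + AᵀP(A−BK) = [2.5274 0.5702; 0.5702 1.6096]
tr(P') = 4.1370


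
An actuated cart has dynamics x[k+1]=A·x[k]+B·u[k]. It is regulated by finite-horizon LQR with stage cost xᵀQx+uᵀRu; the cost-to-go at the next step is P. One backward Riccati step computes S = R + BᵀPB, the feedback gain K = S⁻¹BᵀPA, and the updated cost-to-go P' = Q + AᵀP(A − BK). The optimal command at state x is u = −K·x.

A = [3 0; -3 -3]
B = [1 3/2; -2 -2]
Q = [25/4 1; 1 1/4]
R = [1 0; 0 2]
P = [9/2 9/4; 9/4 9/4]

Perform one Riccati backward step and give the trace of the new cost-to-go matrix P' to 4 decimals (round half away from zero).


BᵀP = [0.0000 -2.2500; 2.2500 -1.1250]
S = R + BᵀPB = [1 0; 0 2] + [4.5000 4.5000; 4.5000 5.6250] = [5.5000 4.5000; 4.5000 7.6250]
BᵀPA = [6.7500 6.7500; 10.1250 3.3750]
K = S⁻¹·BᵀPA = [0.2723 1.6729; 1.1671 -0.5447]
A−BK = [0.9769 -0.8559; -0.1210 -0.7435]
AᵀP(A−BK) = [6.5944 -5.7774; -5.7774 10.7961]
P' = Q + AᵀP(A−BK) = [12.8444 -4.7774; -4.7774 11.0461]
tr(P') = 23.8905

23.8905


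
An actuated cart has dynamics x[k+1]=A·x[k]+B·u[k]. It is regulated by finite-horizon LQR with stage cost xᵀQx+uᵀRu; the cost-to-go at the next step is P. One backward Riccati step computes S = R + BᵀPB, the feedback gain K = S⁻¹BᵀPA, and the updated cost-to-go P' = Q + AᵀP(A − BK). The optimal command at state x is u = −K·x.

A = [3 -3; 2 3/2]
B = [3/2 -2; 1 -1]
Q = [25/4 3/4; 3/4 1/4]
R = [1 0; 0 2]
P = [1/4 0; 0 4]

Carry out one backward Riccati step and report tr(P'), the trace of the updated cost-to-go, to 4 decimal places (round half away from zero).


BᵀP = [0.3750 4.0000; -0.5000 -4.0000]
S = R + BᵀPB = [1 0; 0 2] + [4.5625 -4.7500; -4.7500 5.0000] = [5.5625 -4.7500; -4.7500 7.0000]
BᵀPA = [9.1250 4.8750; -9.5000 -4.5000]
K = S⁻¹·BᵀPA = [1.1450 0.7786; -0.5802 -0.1145]
A−BK = [0.1221 -4.3969; 0.2748 0.6069]
AᵀP(A−BK) = [2.2901 1.5573; 1.5573 6.9389]
P' = Q + AᵀP(A−BK) = [8.5401 2.3073; 2.3073 7.1889]
tr(P') = 15.7290

15.7290


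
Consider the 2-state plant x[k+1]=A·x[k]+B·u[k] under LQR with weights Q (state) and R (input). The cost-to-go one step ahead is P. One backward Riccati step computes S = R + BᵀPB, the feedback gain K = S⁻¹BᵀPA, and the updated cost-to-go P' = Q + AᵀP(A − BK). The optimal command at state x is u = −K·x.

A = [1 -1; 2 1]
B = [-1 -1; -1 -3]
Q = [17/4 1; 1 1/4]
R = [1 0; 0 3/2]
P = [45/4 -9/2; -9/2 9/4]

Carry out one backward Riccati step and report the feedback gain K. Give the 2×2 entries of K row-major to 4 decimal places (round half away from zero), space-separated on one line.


-0.4091 1.6364 -0.3750 -0.7500

BᵀP = [-6.7500 2.2500; 2.2500 -2.2500]
S = R + BᵀPB = [1 0; 0 3/2] + [4.5000 0.0000; 0.0000 4.5000] = [5.5000 0.0000; 0.0000 6.0000]
BᵀPA = [-2.2500 9.0000; -2.2500 -4.5000]
K = S⁻¹·BᵀPA = [-0.4091 1.6364; -0.3750 -0.7500]
A−BK = [0.2159 -0.1136; 0.4659 0.3864]
AᵀP(A−BK) = [0.4858 -0.2557; -0.2557 4.3977]
P' = Q + AᵀP(A−BK) = [4.7358 0.7443; 0.7443 4.6477]
tr(P') = 9.3835


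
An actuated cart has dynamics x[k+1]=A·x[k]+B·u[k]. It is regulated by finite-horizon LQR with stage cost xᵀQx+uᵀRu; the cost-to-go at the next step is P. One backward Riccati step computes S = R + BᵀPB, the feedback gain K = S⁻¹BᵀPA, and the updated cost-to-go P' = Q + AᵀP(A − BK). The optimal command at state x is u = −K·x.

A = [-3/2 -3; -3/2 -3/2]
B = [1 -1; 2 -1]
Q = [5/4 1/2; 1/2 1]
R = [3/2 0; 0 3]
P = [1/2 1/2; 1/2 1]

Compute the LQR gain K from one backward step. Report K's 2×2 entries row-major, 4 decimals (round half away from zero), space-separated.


-0.6429 -0.8705 0.2143 0.3214

BᵀP = [1.5000 2.5000; -1.0000 -1.5000]
S = R + BᵀPB = [3/2 0; 0 3] + [6.5000 -4.0000; -4.0000 2.5000] = [8.0000 -4.0000; -4.0000 5.5000]
BᵀPA = [-6.0000 -8.2500; 3.7500 5.2500]
K = S⁻¹·BᵀPA = [-0.6429 -0.8705; 0.2143 0.3214]
A−BK = [-0.6429 -1.8080; 0.0000 0.5625]
AᵀP(A−BK) = [0.9643 1.4464; 1.4464 2.3806]
P' = Q + AᵀP(A−BK) = [2.2143 1.9464; 1.9464 3.3806]
tr(P') = 5.5949


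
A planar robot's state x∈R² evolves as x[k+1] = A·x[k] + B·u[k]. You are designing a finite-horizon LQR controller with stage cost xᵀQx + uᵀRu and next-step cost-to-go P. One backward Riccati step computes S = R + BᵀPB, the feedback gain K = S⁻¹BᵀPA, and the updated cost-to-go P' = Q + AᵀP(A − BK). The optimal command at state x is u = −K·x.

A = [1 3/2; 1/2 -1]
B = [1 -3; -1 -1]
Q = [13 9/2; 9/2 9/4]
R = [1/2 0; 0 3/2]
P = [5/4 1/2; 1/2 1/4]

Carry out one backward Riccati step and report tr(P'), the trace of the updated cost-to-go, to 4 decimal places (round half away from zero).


15.5994

BᵀP = [0.7500 0.2500; -4.2500 -1.7500]
S = R + BᵀPB = [1/2 0; 0 3/2] + [0.5000 -2.5000; -2.5000 14.5000] = [1.0000 -2.5000; -2.5000 16.0000]
BᵀPA = [0.8750 0.8750; -5.1250 -4.6250]
K = S⁻¹·BᵀPA = [0.1218 0.2500; -0.3013 -0.2500]
A−BK = [-0.0256 0.5000; 0.3205 -1.0000]
AᵀP(A−BK) = [0.1619 0.1250; 0.1250 0.1875]
P' = Q + AᵀP(A−BK) = [13.1619 4.6250; 4.6250 2.4375]
tr(P') = 15.5994


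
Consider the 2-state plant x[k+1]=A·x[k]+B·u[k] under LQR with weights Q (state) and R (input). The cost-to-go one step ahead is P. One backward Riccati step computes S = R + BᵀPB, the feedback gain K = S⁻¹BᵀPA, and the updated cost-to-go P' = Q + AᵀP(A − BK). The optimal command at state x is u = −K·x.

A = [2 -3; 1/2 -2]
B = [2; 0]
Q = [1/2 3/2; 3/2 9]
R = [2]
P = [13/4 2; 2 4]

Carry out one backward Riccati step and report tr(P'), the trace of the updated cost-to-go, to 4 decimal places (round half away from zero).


31.3333

BᵀP = [6.5000 4.0000]
S = R + BᵀPB = [2] + [13.0000] = [15.0000]
BᵀPA = [15.0000 -27.5000]
K = S⁻¹·BᵀPA = [1.0000 -1.8333]
A−BK = [0.0000 0.6667; 0.5000 -2.0000]
AᵀP(A−BK) = [3.0000 -7.0000; -7.0000 18.8333]
P' = Q + AᵀP(A−BK) = [3.5000 -5.5000; -5.5000 27.8333]
tr(P') = 31.3333


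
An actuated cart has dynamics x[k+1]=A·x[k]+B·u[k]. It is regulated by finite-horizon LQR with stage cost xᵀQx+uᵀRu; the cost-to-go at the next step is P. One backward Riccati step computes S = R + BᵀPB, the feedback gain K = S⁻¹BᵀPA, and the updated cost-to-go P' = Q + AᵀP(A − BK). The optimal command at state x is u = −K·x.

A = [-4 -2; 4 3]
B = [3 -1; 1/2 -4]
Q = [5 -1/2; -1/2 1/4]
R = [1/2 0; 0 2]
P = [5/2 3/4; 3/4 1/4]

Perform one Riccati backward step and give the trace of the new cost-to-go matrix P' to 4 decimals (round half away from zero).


6.4249

BᵀP = [7.8750 2.3750; -5.5000 -1.7500]
S = R + BᵀPB = [1/2 0; 0 2] + [24.8125 -17.3750; -17.3750 12.5000] = [25.3125 -17.3750; -17.3750 14.5000]
BᵀPA = [-22.0000 -8.6250; 15.0000 5.7500]
K = S⁻¹·BᵀPA = [-0.8961 -0.3862; -0.0393 -0.0662]
A−BK = [-1.3509 -0.9077; 4.2907 2.9283]
AᵀP(A−BK) = [0.8750 0.4970; 0.4970 0.2998]
P' = Q + AᵀP(A−BK) = [5.8750 -0.0030; -0.0030 0.5498]
tr(P') = 6.4249


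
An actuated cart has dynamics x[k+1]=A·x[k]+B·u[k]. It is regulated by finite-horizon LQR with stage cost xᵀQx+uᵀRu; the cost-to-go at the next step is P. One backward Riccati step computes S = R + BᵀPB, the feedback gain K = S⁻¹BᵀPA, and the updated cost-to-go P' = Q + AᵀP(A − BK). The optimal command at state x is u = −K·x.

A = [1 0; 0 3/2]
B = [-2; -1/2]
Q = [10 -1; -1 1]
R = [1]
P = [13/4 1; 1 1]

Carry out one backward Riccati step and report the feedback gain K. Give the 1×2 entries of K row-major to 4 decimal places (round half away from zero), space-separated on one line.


BᵀP = [-7.0000 -2.5000]
S = R + BᵀPB = [1] + [15.2500] = [16.2500]
BᵀPA = [-7.0000 -3.7500]
K = S⁻¹·BᵀPA = [-0.4308 -0.2308]
A−BK = [0.1385 -0.4615; -0.2154 1.3846]
AᵀP(A−BK) = [0.2346 -0.1154; -0.1154 1.3846]
P' = Q + AᵀP(A−BK) = [10.2346 -1.1154; -1.1154 2.3846]
tr(P') = 12.6192

-0.4308 -0.2308


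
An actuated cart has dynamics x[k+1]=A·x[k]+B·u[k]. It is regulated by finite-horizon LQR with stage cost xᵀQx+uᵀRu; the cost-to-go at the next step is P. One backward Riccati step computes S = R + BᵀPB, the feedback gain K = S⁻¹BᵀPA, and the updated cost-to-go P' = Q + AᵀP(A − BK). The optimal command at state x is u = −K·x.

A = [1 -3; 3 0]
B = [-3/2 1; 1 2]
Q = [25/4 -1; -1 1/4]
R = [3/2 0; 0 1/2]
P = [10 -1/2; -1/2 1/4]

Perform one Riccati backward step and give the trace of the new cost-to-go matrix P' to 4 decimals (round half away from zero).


BᵀP = [-15.5000 1.0000; 9.0000 0.0000]
S = R + BᵀPB = [3/2 0; 0 1/2] + [24.2500 -13.5000; -13.5000 9.0000] = [25.7500 -13.5000; -13.5000 9.5000]
BᵀPA = [-12.5000 46.5000; 9.0000 -27.0000]
K = S⁻¹·BᵀPA = [0.0441 1.2385; 1.0100 -1.0822]
A−BK = [0.0561 -0.0601; 0.9359 0.9259]
AᵀP(A−BK) = [0.7109 -0.2796; -0.2796 3.1924]
P' = Q + AᵀP(A−BK) = [6.9609 -1.2796; -1.2796 3.4424]
tr(P') = 10.4033

10.4033


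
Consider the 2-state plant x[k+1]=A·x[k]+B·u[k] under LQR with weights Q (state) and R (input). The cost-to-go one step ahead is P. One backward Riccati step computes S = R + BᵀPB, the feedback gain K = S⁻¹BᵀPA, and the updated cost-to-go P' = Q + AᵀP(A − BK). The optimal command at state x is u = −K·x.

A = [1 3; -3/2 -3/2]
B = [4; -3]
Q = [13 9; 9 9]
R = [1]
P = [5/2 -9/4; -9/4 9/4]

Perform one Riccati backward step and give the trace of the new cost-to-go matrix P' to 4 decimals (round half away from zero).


22.6269

BᵀP = [16.7500 -15.7500]
S = R + BᵀPB = [1] + [114.2500] = [115.2500]
BᵀPA = [40.3750 73.8750]
K = S⁻¹·BᵀPA = [0.3503 0.6410]
A−BK = [-0.4013 0.4360; -0.4490 0.4230]
AᵀP(A−BK) = [0.1681 0.1822; 0.1822 0.4588]
P' = Q + AᵀP(A−BK) = [13.1681 9.1822; 9.1822 9.4588]
tr(P') = 22.6269


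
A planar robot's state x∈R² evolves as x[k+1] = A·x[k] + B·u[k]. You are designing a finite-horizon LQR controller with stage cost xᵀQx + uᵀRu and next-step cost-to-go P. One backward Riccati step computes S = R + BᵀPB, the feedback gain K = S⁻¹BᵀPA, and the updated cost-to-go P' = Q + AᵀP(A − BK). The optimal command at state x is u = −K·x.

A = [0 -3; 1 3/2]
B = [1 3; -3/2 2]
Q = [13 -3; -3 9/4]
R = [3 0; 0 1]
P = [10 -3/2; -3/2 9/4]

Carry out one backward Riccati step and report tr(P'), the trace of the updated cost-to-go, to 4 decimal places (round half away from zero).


22.1889

BᵀP = [12.2500 -4.8750; 27.0000 0.0000]
S = R + BᵀPB = [3 0; 0 1] + [19.5625 27.0000; 27.0000 81.0000] = [22.5625 27.0000; 27.0000 82.0000]
BᵀPA = [-4.8750 -44.0625; 0.0000 -81.0000]
K = S⁻¹·BᵀPA = [-0.3566 -1.2720; 0.1174 -0.5690]
A−BK = [0.0043 -0.0211; 0.2303 0.7298]
AᵀP(A−BK) = [0.5118 1.6738; 1.6738 6.4271]
P' = Q + AᵀP(A−BK) = [13.5118 -1.3262; -1.3262 8.6771]
tr(P') = 22.1889


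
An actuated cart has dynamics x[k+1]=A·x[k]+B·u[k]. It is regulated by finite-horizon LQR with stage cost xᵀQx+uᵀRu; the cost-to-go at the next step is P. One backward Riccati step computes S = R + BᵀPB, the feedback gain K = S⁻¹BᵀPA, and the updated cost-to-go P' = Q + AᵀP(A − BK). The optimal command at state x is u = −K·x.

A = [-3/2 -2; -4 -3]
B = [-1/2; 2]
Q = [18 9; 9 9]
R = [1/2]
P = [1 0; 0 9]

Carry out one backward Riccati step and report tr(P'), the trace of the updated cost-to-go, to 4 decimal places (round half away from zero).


43.6769

BᵀP = [-0.5000 18.0000]
S = R + BᵀPB = [1/2] + [36.2500] = [36.7500]
BᵀPA = [-71.2500 -53.0000]
K = S⁻¹·BᵀPA = [-1.9388 -1.4422]
A−BK = [-2.4694 -2.7211; -0.1224 -0.1156]
AᵀP(A−BK) = [8.1122 8.2449; 8.2449 8.5646]
P' = Q + AᵀP(A−BK) = [26.1122 17.2449; 17.2449 17.5646]
tr(P') = 43.6769


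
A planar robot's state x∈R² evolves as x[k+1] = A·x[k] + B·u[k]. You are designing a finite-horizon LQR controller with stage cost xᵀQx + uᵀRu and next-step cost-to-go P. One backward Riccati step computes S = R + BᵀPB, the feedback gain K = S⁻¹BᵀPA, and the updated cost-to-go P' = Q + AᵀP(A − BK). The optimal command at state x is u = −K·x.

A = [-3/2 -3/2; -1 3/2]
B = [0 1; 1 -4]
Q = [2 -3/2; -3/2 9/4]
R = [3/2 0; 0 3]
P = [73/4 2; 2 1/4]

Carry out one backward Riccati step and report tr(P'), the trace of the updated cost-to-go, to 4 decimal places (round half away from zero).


BᵀP = [2.0000 0.2500; 10.2500 1.0000]
S = R + BᵀPB = [3/2 0; 0 3] + [0.2500 1.0000; 1.0000 6.2500] = [1.7500 1.0000; 1.0000 9.2500]
BᵀPA = [-3.2500 -2.6250; -16.3750 -13.8750]
K = S⁻¹·BᵀPA = [-0.9012 -0.6852; -1.6728 -1.4259]
A−BK = [0.1728 -0.0741; -6.7901 -3.5185]
AᵀP(A−BK) = [16.9907 13.6111; 13.6111 11.0417]
P' = Q + AᵀP(A−BK) = [18.9907 12.1111; 12.1111 13.2917]
tr(P') = 32.2824

32.2824


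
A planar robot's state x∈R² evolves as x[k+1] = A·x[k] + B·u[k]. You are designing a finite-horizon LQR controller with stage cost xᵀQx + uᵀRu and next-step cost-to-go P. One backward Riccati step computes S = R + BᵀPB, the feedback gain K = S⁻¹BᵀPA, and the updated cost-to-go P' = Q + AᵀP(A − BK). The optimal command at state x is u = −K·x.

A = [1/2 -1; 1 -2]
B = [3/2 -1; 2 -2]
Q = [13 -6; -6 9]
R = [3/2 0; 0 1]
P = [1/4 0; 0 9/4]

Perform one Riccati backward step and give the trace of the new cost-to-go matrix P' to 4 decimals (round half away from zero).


BᵀP = [0.3750 4.5000; -0.2500 -4.5000]
S = R + BᵀPB = [3/2 0; 0 1] + [9.5625 -9.3750; -9.3750 9.2500] = [11.0625 -9.3750; -9.3750 10.2500]
BᵀPA = [4.6875 -9.3750; -4.6250 9.2500]
K = S⁻¹·BᵀPA = [0.1838 -0.3676; -0.2831 0.5662]
A−BK = [-0.0588 0.1176; 0.0662 -0.1324]
AᵀP(A−BK) = [0.1415 -0.2831; -0.2831 0.5662]
P' = Q + AᵀP(A−BK) = [13.1415 -6.2831; -6.2831 9.5662]
tr(P') = 22.7077

22.7077


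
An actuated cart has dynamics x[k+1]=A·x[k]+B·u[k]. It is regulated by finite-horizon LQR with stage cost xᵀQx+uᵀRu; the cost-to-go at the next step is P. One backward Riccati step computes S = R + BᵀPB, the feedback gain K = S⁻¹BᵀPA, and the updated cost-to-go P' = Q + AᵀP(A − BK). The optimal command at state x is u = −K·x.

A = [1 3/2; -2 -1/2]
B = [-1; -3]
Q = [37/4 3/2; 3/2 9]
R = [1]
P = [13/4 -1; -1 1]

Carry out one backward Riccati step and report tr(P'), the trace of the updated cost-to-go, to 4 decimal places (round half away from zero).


36.5690

BᵀP = [-0.2500 -2.0000]
S = R + BᵀPB = [1] + [6.2500] = [7.2500]
BᵀPA = [3.7500 0.6250]
K = S⁻¹·BᵀPA = [0.5172 0.0862]
A−BK = [1.5172 1.5862; -0.4483 -0.2414]
AᵀP(A−BK) = [9.3103 9.0517; 9.0517 9.0086]
P' = Q + AᵀP(A−BK) = [18.5603 10.5517; 10.5517 18.0086]
tr(P') = 36.5690


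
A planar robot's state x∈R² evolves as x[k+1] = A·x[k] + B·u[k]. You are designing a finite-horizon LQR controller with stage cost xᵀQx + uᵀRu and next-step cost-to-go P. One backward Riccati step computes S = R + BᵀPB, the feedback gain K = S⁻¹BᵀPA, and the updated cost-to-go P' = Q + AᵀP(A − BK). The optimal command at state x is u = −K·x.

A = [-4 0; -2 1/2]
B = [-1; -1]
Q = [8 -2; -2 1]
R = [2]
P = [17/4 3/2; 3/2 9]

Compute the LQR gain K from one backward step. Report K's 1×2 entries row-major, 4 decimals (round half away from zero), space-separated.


BᵀP = [-5.7500 -10.5000]
S = R + BᵀPB = [2] + [16.2500] = [18.2500]
BᵀPA = [44.0000 -5.2500]
K = S⁻¹·BᵀPA = [2.4110 -0.2877]
A−BK = [-1.5890 -0.2877; 0.4110 0.2123]
AᵀP(A−BK) = [21.9178 0.6575; 0.6575 0.7397]
P' = Q + AᵀP(A−BK) = [29.9178 -1.3425; -1.3425 1.7397]
tr(P') = 31.6575

2.4110 -0.2877


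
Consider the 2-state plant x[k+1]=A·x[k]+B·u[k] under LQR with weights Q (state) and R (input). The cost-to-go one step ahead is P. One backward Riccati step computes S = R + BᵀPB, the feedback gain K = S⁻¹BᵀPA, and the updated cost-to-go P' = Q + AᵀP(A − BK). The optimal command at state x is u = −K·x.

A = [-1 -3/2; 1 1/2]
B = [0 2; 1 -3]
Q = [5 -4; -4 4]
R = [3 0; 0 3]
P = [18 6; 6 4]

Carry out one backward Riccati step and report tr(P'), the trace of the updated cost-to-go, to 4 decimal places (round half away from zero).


16.9286

BᵀP = [6.0000 4.0000; 18.0000 0.0000]
S = R + BᵀPB = [3 0; 0 3] + [4.0000 0.0000; 0.0000 36.0000] = [7.0000 0.0000; 0.0000 39.0000]
BᵀPA = [-2.0000 -7.0000; -18.0000 -27.0000]
K = S⁻¹·BᵀPA = [-0.2857 -1.0000; -0.4615 -0.6923]
A−BK = [-0.0769 -0.1154; -0.0989 -0.5769]
AᵀP(A−BK) = [1.1209 2.5385; 2.5385 6.8077]
P' = Q + AᵀP(A−BK) = [6.1209 -1.4615; -1.4615 10.8077]
tr(P') = 16.9286


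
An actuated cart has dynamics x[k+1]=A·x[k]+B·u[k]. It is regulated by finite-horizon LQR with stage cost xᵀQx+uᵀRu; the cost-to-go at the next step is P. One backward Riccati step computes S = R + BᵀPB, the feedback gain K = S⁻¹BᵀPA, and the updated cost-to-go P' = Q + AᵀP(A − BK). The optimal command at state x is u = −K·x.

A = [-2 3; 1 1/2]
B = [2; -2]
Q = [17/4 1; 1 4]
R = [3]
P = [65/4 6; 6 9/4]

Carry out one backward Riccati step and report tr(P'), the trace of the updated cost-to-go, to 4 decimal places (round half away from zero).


BᵀP = [20.5000 7.5000]
S = R + BᵀPB = [3] + [26.0000] = [29.0000]
BᵀPA = [-33.5000 65.2500]
K = S⁻¹·BᵀPA = [-1.1552 2.2500]
A−BK = [0.3103 -1.5000; -1.3103 5.0000]
AᵀP(A−BK) = [4.5517 -9.0000; -9.0000 18.0000]
P' = Q + AᵀP(A−BK) = [8.8017 -8.0000; -8.0000 22.0000]
tr(P') = 30.8017

30.8017


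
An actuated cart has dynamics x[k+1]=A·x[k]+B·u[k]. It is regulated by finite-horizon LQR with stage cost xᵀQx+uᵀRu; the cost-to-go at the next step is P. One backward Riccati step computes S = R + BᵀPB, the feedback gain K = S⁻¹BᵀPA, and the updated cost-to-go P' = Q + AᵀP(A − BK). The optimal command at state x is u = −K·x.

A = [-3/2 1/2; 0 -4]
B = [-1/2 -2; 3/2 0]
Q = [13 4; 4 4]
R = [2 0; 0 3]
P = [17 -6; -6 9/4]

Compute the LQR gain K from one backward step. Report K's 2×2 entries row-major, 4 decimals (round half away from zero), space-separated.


BᵀP = [-17.5000 6.3750; -34.0000 12.0000]
S = R + BᵀPB = [2 0; 0 3] + [18.3125 35.0000; 35.0000 68.0000] = [20.3125 35.0000; 35.0000 71.0000]
BᵀPA = [26.2500 -34.2500; 51.0000 -65.0000]
K = S⁻¹·BᵀPA = [0.3626 -0.7217; 0.5396 -0.5597]
A−BK = [-0.2396 -0.9803; -0.5439 -2.9174]
AᵀP(A−BK) = [1.2140 -1.2594; -1.2594 3.1496]
P' = Q + AᵀP(A−BK) = [14.2140 2.7406; 2.7406 7.1496]
tr(P') = 21.3636

0.3626 -0.7217 0.5396 -0.5597


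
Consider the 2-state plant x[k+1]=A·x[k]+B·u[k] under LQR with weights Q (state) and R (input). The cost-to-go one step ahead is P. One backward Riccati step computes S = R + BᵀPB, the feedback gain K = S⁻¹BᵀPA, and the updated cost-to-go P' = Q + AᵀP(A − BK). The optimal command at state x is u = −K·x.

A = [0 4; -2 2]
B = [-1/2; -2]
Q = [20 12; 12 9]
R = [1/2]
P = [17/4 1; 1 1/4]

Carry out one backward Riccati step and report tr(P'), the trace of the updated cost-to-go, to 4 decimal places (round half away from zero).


39.1096

BᵀP = [-4.1250 -1.0000]
S = R + BᵀPB = [1/2] + [4.0625] = [4.5625]
BᵀPA = [2.0000 -18.5000]
K = S⁻¹·BᵀPA = [0.4384 -4.0548]
A−BK = [0.2192 1.9726; -1.1233 -6.1096]
AᵀP(A−BK) = [0.1233 -0.8904; -0.8904 9.9863]
P' = Q + AᵀP(A−BK) = [20.1233 11.1096; 11.1096 18.9863]
tr(P') = 39.1096


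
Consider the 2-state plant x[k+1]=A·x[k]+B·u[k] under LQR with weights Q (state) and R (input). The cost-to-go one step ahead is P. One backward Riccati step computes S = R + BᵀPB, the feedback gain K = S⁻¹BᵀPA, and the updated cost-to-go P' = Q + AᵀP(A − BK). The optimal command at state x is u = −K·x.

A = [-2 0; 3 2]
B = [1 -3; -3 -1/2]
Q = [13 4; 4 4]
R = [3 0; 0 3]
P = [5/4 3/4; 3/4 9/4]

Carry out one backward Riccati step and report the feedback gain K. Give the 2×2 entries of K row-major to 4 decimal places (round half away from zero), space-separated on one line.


-0.8575 -0.5381 0.1916 -0.2064

BᵀP = [-1.0000 -6.0000; -4.1250 -3.3750]
S = R + BᵀPB = [3 0; 0 3] + [17.0000 6.0000; 6.0000 14.0625] = [20.0000 6.0000; 6.0000 17.0625]
BᵀPA = [-16.0000 -12.0000; -1.8750 -6.7500]
K = S⁻¹·BᵀPA = [-0.8575 -0.5381; 0.1916 -0.2064]
A−BK = [-0.5676 -0.0811; 0.5233 0.2826]
AᵀP(A−BK) = [2.8894 1.5037; 1.5037 1.1499]
P' = Q + AᵀP(A−BK) = [15.8894 5.5037; 5.5037 5.1499]
tr(P') = 21.0393


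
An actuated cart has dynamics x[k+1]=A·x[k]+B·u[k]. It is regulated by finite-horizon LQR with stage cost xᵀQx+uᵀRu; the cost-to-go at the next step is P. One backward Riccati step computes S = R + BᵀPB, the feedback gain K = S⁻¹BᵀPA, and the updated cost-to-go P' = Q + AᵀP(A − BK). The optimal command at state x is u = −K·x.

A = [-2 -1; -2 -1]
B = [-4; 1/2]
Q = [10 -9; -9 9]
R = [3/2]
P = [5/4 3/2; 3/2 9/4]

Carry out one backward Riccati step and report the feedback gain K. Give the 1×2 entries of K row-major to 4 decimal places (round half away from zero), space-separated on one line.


1.1362 0.5681

BᵀP = [-4.2500 -4.8750]
S = R + BᵀPB = [3/2] + [14.5625] = [16.0625]
BᵀPA = [18.2500 9.1250]
K = S⁻¹·BᵀPA = [1.1362 0.5681]
A−BK = [2.5447 1.2724; -2.5681 -1.2840]
AᵀP(A−BK) = [5.2646 2.6323; 2.6323 1.3161]
P' = Q + AᵀP(A−BK) = [15.2646 -6.3677; -6.3677 10.3161]
tr(P') = 25.5807


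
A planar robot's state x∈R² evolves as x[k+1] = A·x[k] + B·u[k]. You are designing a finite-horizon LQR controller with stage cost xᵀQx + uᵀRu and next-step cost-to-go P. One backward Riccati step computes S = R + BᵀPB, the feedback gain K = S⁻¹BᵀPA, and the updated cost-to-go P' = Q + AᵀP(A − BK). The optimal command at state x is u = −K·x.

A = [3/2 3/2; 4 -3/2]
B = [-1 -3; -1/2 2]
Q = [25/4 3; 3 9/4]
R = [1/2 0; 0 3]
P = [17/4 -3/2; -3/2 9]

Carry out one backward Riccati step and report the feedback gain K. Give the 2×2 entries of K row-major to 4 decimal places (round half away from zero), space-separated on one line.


BᵀP = [-3.5000 -3.0000; -15.7500 22.5000]
S = R + BᵀPB = [1/2 0; 0 3] + [5.0000 4.5000; 4.5000 92.2500] = [5.5000 4.5000; 4.5000 95.2500]
BᵀPA = [-17.2500 -0.7500; 66.3750 -57.3750]
K = S⁻¹·BᵀPA = [-3.8555 0.3708; 0.8790 -0.6199]
A−BK = [0.2815 0.0112; 0.3142 -0.0748]
AᵀP(A−BK) = [10.7105 -2.5214; -2.5214 1.2749]
P' = Q + AᵀP(A−BK) = [16.9605 0.4786; 0.4786 3.5249]
tr(P') = 20.4855

-3.8555 0.3708 0.8790 -0.6199


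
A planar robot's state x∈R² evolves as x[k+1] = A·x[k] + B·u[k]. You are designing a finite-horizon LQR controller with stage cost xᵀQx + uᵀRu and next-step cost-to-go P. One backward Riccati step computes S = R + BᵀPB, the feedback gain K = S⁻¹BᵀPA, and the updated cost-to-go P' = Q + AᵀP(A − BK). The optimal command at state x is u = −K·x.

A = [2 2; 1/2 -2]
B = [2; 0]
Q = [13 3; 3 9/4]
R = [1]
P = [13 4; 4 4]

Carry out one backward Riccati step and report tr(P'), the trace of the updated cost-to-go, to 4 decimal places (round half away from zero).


28.6274

BᵀP = [26.0000 8.0000]
S = R + BᵀPB = [1] + [52.0000] = [53.0000]
BᵀPA = [56.0000 36.0000]
K = S⁻¹·BᵀPA = [1.0566 0.6792]
A−BK = [-0.1132 0.6415; 0.5000 -2.0000]
AᵀP(A−BK) = [1.8302 -2.0377; -2.0377 11.5472]
P' = Q + AᵀP(A−BK) = [14.8302 0.9623; 0.9623 13.7972]
tr(P') = 28.6274


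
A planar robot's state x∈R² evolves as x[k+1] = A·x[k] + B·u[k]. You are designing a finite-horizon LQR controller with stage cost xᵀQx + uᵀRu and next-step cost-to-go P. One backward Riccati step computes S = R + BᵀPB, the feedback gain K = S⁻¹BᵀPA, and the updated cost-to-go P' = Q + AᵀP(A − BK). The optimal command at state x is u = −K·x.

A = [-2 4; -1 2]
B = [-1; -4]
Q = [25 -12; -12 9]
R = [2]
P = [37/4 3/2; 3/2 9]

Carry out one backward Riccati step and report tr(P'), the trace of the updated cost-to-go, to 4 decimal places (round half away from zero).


155.7638

BᵀP = [-15.2500 -37.5000]
S = R + BᵀPB = [2] + [165.2500] = [167.2500]
BᵀPA = [68.0000 -136.0000]
K = S⁻¹·BᵀPA = [0.4066 -0.8132]
A−BK = [-1.5934 3.1868; 0.6263 -1.2526]
AᵀP(A−BK) = [24.3528 -48.7055; -48.7055 97.4111]
P' = Q + AᵀP(A−BK) = [49.3528 -60.7055; -60.7055 106.4111]
tr(P') = 155.7638


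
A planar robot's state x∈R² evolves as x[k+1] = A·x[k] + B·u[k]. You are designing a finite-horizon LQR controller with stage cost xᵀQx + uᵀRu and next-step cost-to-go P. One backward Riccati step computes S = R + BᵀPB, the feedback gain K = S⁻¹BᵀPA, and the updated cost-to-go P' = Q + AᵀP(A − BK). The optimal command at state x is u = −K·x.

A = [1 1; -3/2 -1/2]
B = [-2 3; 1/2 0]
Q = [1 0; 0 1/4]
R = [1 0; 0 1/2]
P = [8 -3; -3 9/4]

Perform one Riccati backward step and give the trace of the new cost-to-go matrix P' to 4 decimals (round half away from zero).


3.4687

BᵀP = [-17.5000 7.1250; 24.0000 -9.0000]
S = R + BᵀPB = [1 0; 0 1/2] + [38.5625 -52.5000; -52.5000 72.0000] = [39.5625 -52.5000; -52.5000 72.5000]
BᵀPA = [-28.1875 -21.0625; 37.5000 28.5000]
K = S⁻¹·BᵀPA = [-0.6681 -0.2748; 0.0335 0.1941]
A−BK = [-0.4365 -0.1319; -1.1660 -0.3626]
AᵀP(A−BK) = [1.9763 0.6625; 0.6625 0.2424]
P' = Q + AᵀP(A−BK) = [2.9763 0.6625; 0.6625 0.4924]
tr(P') = 3.4687


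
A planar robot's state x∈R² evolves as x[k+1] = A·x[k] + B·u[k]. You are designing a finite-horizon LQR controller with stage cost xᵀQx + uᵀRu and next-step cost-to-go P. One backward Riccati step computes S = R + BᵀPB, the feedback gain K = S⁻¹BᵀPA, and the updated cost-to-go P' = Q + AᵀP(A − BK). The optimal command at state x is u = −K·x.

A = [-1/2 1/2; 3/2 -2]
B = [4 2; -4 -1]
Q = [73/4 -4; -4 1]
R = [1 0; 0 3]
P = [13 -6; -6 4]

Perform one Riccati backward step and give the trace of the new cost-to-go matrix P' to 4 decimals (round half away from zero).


20.9539

BᵀP = [76.0000 -40.0000; 32.0000 -16.0000]
S = R + BᵀPB = [1 0; 0 3] + [464.0000 192.0000; 192.0000 80.0000] = [465.0000 192.0000; 192.0000 83.0000]
BᵀPA = [-98.0000 118.0000; -40.0000 48.0000]
K = S⁻¹·BᵀPA = [-0.2623 0.3339; 0.1248 -0.1941]
A−BK = [0.2995 -0.4474; 0.5757 -0.8585]
AᵀP(A−BK) = [0.5383 -0.7910; -0.7910 1.1657]
P' = Q + AᵀP(A−BK) = [18.7883 -4.7910; -4.7910 2.1657]
tr(P') = 20.9539


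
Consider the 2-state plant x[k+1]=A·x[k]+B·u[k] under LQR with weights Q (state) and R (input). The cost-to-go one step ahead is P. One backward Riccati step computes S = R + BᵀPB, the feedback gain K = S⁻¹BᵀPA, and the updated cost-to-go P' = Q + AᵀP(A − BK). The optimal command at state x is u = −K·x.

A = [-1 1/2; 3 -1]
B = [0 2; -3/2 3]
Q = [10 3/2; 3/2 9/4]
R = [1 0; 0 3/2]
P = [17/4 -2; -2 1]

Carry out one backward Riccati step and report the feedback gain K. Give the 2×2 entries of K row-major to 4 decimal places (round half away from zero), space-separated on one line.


-1.9726 0.7808 -0.7260 0.3082

BᵀP = [3.0000 -1.5000; 2.5000 -1.0000]
S = R + BᵀPB = [1 0; 0 3/2] + [2.2500 1.5000; 1.5000 2.0000] = [3.2500 1.5000; 1.5000 3.5000]
BᵀPA = [-7.5000 3.0000; -5.5000 2.2500]
K = S⁻¹·BᵀPA = [-1.9726 0.7808; -0.7260 0.3082]
A−BK = [0.4521 -0.1164; 2.2192 -0.7534]
AᵀP(A−BK) = [6.4623 -2.5736; -2.5736 1.0265]
P' = Q + AᵀP(A−BK) = [16.4623 -1.0736; -1.0736 3.2765]
tr(P') = 19.7389


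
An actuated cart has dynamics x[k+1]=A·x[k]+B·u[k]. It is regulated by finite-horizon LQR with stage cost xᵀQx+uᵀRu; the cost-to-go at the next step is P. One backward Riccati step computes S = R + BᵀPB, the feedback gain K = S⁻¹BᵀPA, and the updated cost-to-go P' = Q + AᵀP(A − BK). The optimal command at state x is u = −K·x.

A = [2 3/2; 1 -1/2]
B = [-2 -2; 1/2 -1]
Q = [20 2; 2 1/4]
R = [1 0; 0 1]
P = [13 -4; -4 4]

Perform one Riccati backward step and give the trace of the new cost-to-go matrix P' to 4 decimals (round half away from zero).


BᵀP = [-28.0000 10.0000; -22.0000 4.0000]
S = R + BᵀPB = [1 0; 0 1] + [61.0000 46.0000; 46.0000 40.0000] = [62.0000 46.0000; 46.0000 41.0000]
BᵀPA = [-46.0000 -47.0000; -40.0000 -35.0000]
K = S⁻¹·BᵀPA = [-0.1080 -0.7441; -0.8545 -0.0188]
A−BK = [0.0751 -0.0258; 0.1995 -0.1467]
AᵀP(A−BK) = [0.8545 0.0188; 0.0188 0.6185]
P' = Q + AᵀP(A−BK) = [20.8545 2.0188; 2.0188 0.8685]
tr(P') = 21.7230

21.7230


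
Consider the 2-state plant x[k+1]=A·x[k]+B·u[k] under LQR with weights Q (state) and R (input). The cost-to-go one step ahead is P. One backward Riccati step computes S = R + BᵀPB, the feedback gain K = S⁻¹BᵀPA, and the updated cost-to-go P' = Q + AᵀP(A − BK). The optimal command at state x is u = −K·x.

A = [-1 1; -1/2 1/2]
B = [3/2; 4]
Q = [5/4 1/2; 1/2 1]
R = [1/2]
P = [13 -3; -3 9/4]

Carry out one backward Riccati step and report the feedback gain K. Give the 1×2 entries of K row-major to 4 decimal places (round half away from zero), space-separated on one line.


-0.3277 0.3277

BᵀP = [7.5000 4.5000]
S = R + BᵀPB = [1/2] + [29.2500] = [29.7500]
BᵀPA = [-9.7500 9.7500]
K = S⁻¹·BᵀPA = [-0.3277 0.3277]
A−BK = [-0.5084 0.5084; 0.8109 -0.8109]
AᵀP(A−BK) = [7.3671 -7.3671; -7.3671 7.3671]
P' = Q + AᵀP(A−BK) = [8.6171 -6.8671; -6.8671 8.3671]
tr(P') = 16.9842


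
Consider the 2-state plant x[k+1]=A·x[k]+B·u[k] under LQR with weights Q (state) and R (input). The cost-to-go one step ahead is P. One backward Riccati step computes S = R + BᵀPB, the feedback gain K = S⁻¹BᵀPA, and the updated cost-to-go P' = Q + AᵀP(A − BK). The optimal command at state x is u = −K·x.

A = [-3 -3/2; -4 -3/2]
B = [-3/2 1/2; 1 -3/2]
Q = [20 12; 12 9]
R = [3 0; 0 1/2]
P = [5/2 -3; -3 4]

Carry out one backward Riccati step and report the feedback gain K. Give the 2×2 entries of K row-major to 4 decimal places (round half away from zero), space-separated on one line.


BᵀP = [-6.7500 8.5000; 5.7500 -7.5000]
S = R + BᵀPB = [3 0; 0 1/2] + [18.6250 -16.1250; -16.1250 14.1250] = [21.6250 -16.1250; -16.1250 14.6250]
BᵀPA = [-13.7500 -2.6250; 12.7500 2.6250]
K = S⁻¹·BᵀPA = [0.0800 0.0700; 0.9600 0.2567]
A−BK = [-3.3600 -1.5233; -2.6400 -1.1850]
AᵀP(A−BK) = [3.3600 1.4400; 1.4400 0.6350]
P' = Q + AᵀP(A−BK) = [23.3600 13.4400; 13.4400 9.6350]
tr(P') = 32.9950

0.0800 0.0700 0.9600 0.2567


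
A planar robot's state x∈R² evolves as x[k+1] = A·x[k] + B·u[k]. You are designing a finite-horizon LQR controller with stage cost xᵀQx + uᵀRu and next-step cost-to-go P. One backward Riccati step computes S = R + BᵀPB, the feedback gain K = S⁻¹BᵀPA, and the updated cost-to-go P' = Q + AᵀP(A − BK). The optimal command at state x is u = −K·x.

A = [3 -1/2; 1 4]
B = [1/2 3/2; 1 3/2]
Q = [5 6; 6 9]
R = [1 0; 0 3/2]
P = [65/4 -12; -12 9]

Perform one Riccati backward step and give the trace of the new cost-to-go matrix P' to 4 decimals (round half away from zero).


BᵀP = [-3.8750 3.0000; 6.3750 -4.5000]
S = R + BᵀPB = [1 0; 0 3/2] + [1.0625 -1.3125; -1.3125 2.8125] = [2.0625 -1.3125; -1.3125 4.3125]
BᵀPA = [-8.6250 13.9375; 14.6250 -21.1875]
K = S⁻¹·BᵀPA = [-2.5098 4.5033; 2.6275 -3.5425]
A−BK = [0.3137 2.5621; -0.4314 4.8105]
AᵀP(A−BK) = [23.1765 -35.7255; -35.7255 58.2418]
P' = Q + AᵀP(A−BK) = [28.1765 -29.7255; -29.7255 67.2418]
tr(P') = 95.4183

95.4183


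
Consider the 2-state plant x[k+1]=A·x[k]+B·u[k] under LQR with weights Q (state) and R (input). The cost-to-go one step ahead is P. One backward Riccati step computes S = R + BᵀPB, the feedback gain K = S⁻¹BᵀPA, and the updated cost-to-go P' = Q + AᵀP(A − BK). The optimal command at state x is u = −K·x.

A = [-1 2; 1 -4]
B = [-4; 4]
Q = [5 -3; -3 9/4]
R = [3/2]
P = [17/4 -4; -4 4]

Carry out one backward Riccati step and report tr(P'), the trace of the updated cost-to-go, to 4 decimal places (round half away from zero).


BᵀP = [-33.0000 32.0000]
S = R + BᵀPB = [3/2] + [260.0000] = [261.5000]
BᵀPA = [65.0000 -194.0000]
K = S⁻¹·BᵀPA = [0.2486 -0.7419]
A−BK = [-0.0057 -0.9675; 0.0057 -1.0325]
AᵀP(A−BK) = [0.0932 -0.2782; -0.2782 1.0765]
P' = Q + AᵀP(A−BK) = [5.0932 -3.2782; -3.2782 3.3265]
tr(P') = 8.4197

8.4197


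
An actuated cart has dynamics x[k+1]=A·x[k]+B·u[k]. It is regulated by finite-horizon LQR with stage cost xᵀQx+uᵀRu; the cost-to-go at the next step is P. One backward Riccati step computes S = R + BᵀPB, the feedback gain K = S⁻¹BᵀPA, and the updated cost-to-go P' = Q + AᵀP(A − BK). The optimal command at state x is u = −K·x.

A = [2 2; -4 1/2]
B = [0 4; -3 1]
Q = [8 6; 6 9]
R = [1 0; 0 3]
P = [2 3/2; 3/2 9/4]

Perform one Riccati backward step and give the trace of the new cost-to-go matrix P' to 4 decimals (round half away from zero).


BᵀP = [-4.5000 -6.7500; 9.5000 8.2500]
S = R + BᵀPB = [1 0; 0 3] + [20.2500 -24.7500; -24.7500 46.2500] = [21.2500 -24.7500; -24.7500 49.2500]
BᵀPA = [18.0000 -12.3750; -14.0000 23.1250]
K = S⁻¹·BᵀPA = [1.2442 -0.0855; 0.3410 0.4266]
A−BK = [0.6359 0.2938; -0.6083 -0.1832]
AᵀP(A−BK) = [2.3779 0.5115; 0.5115 0.6398]
P' = Q + AᵀP(A−BK) = [10.3779 6.5115; 6.5115 9.6398]
tr(P') = 20.0177

20.0177


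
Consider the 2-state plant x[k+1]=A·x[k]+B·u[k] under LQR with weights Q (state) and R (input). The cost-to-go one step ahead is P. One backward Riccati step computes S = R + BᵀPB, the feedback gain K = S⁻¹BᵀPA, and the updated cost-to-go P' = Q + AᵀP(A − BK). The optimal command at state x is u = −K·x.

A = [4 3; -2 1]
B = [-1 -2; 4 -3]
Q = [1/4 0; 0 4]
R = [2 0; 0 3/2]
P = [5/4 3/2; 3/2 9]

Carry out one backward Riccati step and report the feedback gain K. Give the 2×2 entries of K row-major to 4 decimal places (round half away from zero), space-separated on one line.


-1.1061 -0.4133 -0.8814 -0.9261

BᵀP = [4.7500 34.5000; -7.0000 -30.0000]
S = R + BᵀPB = [2 0; 0 3/2] + [133.2500 -113.0000; -113.0000 104.0000] = [135.2500 -113.0000; -113.0000 105.5000]
BᵀPA = [-50.0000 48.7500; 32.0000 -51.0000]
K = S⁻¹·BᵀPA = [-1.1061 -0.4133; -0.8814 -0.9261]
A−BK = [1.1311 0.7346; -0.2199 -0.1251]
AᵀP(A−BK) = [4.9004 2.9702; 2.9702 2.1677]
P' = Q + AᵀP(A−BK) = [5.1504 2.9702; 2.9702 6.1677]
tr(P') = 11.3181
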